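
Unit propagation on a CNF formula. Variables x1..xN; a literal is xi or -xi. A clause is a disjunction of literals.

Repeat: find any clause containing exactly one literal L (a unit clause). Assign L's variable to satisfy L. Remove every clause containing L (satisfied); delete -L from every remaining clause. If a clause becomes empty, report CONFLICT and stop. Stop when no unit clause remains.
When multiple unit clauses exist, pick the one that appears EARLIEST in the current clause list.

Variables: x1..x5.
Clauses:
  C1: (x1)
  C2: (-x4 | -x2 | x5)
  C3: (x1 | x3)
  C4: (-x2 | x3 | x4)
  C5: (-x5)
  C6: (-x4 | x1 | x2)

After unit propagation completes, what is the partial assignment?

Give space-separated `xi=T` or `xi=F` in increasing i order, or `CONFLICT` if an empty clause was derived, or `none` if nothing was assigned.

Answer: x1=T x5=F

Derivation:
unit clause [1] forces x1=T; simplify:
  satisfied 3 clause(s); 3 remain; assigned so far: [1]
unit clause [-5] forces x5=F; simplify:
  drop 5 from [-4, -2, 5] -> [-4, -2]
  satisfied 1 clause(s); 2 remain; assigned so far: [1, 5]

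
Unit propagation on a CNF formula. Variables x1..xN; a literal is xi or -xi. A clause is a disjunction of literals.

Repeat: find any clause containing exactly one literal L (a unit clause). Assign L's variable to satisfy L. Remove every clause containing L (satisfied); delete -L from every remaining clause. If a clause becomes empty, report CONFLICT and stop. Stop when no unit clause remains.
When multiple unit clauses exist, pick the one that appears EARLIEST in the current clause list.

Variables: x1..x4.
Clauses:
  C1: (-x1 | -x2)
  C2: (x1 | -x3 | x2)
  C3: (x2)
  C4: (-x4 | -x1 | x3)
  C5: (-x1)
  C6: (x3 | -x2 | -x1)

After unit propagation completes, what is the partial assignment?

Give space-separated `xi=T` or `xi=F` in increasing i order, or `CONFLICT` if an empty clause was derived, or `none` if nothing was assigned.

Answer: x1=F x2=T

Derivation:
unit clause [2] forces x2=T; simplify:
  drop -2 from [-1, -2] -> [-1]
  drop -2 from [3, -2, -1] -> [3, -1]
  satisfied 2 clause(s); 4 remain; assigned so far: [2]
unit clause [-1] forces x1=F; simplify:
  satisfied 4 clause(s); 0 remain; assigned so far: [1, 2]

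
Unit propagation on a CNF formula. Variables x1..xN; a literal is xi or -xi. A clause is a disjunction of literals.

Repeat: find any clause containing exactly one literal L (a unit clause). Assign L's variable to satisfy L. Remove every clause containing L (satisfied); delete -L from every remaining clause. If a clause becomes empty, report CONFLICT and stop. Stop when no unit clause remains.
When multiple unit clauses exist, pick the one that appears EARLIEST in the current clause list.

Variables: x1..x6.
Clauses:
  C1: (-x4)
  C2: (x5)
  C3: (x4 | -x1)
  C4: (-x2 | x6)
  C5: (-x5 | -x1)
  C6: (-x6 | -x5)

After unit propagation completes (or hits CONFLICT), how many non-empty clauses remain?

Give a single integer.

unit clause [-4] forces x4=F; simplify:
  drop 4 from [4, -1] -> [-1]
  satisfied 1 clause(s); 5 remain; assigned so far: [4]
unit clause [5] forces x5=T; simplify:
  drop -5 from [-5, -1] -> [-1]
  drop -5 from [-6, -5] -> [-6]
  satisfied 1 clause(s); 4 remain; assigned so far: [4, 5]
unit clause [-1] forces x1=F; simplify:
  satisfied 2 clause(s); 2 remain; assigned so far: [1, 4, 5]
unit clause [-6] forces x6=F; simplify:
  drop 6 from [-2, 6] -> [-2]
  satisfied 1 clause(s); 1 remain; assigned so far: [1, 4, 5, 6]
unit clause [-2] forces x2=F; simplify:
  satisfied 1 clause(s); 0 remain; assigned so far: [1, 2, 4, 5, 6]

Answer: 0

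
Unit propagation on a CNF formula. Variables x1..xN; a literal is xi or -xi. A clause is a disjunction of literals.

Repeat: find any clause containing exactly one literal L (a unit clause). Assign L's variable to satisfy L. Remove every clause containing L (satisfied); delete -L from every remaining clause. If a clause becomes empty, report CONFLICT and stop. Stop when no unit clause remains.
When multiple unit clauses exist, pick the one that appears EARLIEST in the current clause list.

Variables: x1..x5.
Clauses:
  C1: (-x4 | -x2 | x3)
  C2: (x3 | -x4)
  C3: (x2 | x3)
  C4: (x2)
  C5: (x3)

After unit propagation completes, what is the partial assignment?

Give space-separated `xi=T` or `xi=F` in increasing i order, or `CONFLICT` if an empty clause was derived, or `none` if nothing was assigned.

Answer: x2=T x3=T

Derivation:
unit clause [2] forces x2=T; simplify:
  drop -2 from [-4, -2, 3] -> [-4, 3]
  satisfied 2 clause(s); 3 remain; assigned so far: [2]
unit clause [3] forces x3=T; simplify:
  satisfied 3 clause(s); 0 remain; assigned so far: [2, 3]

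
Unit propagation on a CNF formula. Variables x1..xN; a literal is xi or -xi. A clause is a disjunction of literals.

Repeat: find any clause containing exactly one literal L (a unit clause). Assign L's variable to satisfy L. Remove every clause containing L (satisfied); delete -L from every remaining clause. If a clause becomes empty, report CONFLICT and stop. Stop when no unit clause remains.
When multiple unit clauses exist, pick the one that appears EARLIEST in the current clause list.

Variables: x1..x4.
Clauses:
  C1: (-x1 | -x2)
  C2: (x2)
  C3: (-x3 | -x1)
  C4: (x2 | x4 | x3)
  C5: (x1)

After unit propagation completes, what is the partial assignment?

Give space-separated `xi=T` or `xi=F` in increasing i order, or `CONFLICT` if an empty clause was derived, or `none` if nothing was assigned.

unit clause [2] forces x2=T; simplify:
  drop -2 from [-1, -2] -> [-1]
  satisfied 2 clause(s); 3 remain; assigned so far: [2]
unit clause [-1] forces x1=F; simplify:
  drop 1 from [1] -> [] (empty!)
  satisfied 2 clause(s); 1 remain; assigned so far: [1, 2]
CONFLICT (empty clause)

Answer: CONFLICT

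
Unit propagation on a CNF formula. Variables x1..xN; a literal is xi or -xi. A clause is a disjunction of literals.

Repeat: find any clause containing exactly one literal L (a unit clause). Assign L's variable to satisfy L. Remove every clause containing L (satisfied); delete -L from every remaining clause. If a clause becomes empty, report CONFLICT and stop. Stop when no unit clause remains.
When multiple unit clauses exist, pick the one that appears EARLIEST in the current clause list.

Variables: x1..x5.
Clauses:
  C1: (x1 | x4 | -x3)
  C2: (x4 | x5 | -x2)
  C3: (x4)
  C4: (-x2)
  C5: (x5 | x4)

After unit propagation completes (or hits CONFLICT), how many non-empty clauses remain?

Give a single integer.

Answer: 0

Derivation:
unit clause [4] forces x4=T; simplify:
  satisfied 4 clause(s); 1 remain; assigned so far: [4]
unit clause [-2] forces x2=F; simplify:
  satisfied 1 clause(s); 0 remain; assigned so far: [2, 4]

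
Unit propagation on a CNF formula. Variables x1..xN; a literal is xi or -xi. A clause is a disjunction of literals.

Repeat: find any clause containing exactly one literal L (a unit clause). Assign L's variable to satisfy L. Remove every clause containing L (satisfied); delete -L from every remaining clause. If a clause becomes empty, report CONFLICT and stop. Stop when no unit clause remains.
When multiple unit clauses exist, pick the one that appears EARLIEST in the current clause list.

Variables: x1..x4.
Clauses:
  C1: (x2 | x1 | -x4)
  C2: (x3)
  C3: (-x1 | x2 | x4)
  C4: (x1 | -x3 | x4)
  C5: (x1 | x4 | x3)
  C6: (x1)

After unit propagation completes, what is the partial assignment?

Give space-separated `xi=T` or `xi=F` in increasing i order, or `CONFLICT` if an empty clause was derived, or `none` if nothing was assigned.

unit clause [3] forces x3=T; simplify:
  drop -3 from [1, -3, 4] -> [1, 4]
  satisfied 2 clause(s); 4 remain; assigned so far: [3]
unit clause [1] forces x1=T; simplify:
  drop -1 from [-1, 2, 4] -> [2, 4]
  satisfied 3 clause(s); 1 remain; assigned so far: [1, 3]

Answer: x1=T x3=T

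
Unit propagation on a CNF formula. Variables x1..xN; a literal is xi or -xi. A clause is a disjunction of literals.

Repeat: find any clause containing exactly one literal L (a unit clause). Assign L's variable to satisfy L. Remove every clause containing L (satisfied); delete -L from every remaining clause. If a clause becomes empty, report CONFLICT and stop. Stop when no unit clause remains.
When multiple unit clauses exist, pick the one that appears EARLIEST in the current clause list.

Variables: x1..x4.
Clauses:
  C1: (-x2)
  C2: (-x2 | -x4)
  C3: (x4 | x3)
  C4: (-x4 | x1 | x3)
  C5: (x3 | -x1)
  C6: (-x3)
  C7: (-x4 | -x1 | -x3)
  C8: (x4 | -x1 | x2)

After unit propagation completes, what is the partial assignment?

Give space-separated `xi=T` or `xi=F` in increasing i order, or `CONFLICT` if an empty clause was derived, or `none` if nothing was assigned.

unit clause [-2] forces x2=F; simplify:
  drop 2 from [4, -1, 2] -> [4, -1]
  satisfied 2 clause(s); 6 remain; assigned so far: [2]
unit clause [-3] forces x3=F; simplify:
  drop 3 from [4, 3] -> [4]
  drop 3 from [-4, 1, 3] -> [-4, 1]
  drop 3 from [3, -1] -> [-1]
  satisfied 2 clause(s); 4 remain; assigned so far: [2, 3]
unit clause [4] forces x4=T; simplify:
  drop -4 from [-4, 1] -> [1]
  satisfied 2 clause(s); 2 remain; assigned so far: [2, 3, 4]
unit clause [1] forces x1=T; simplify:
  drop -1 from [-1] -> [] (empty!)
  satisfied 1 clause(s); 1 remain; assigned so far: [1, 2, 3, 4]
CONFLICT (empty clause)

Answer: CONFLICT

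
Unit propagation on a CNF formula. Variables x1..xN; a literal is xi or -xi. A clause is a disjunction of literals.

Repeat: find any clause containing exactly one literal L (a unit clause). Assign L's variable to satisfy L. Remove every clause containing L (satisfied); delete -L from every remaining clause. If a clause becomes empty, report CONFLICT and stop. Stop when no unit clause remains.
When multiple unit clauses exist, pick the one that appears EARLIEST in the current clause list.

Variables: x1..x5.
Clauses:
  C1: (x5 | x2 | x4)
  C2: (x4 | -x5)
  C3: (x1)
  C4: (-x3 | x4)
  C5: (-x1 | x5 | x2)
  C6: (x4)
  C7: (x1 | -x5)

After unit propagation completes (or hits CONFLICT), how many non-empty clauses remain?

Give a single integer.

unit clause [1] forces x1=T; simplify:
  drop -1 from [-1, 5, 2] -> [5, 2]
  satisfied 2 clause(s); 5 remain; assigned so far: [1]
unit clause [4] forces x4=T; simplify:
  satisfied 4 clause(s); 1 remain; assigned so far: [1, 4]

Answer: 1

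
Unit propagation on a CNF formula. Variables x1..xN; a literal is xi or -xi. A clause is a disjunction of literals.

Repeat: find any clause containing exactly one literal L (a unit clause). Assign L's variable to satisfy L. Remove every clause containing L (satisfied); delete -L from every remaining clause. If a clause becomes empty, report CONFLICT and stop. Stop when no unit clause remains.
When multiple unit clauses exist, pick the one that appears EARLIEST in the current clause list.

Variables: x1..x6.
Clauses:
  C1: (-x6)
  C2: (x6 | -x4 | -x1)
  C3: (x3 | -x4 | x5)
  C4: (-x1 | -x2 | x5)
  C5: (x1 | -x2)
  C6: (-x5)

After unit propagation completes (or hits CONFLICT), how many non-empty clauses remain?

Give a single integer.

unit clause [-6] forces x6=F; simplify:
  drop 6 from [6, -4, -1] -> [-4, -1]
  satisfied 1 clause(s); 5 remain; assigned so far: [6]
unit clause [-5] forces x5=F; simplify:
  drop 5 from [3, -4, 5] -> [3, -4]
  drop 5 from [-1, -2, 5] -> [-1, -2]
  satisfied 1 clause(s); 4 remain; assigned so far: [5, 6]

Answer: 4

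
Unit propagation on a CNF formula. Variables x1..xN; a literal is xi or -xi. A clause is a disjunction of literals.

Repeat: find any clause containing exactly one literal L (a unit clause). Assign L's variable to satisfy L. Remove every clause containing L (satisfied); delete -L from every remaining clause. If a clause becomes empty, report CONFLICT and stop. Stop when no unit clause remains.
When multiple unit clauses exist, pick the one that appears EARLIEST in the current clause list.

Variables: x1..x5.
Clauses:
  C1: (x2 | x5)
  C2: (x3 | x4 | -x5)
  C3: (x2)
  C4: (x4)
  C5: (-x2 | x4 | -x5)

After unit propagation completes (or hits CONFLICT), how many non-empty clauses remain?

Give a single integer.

Answer: 0

Derivation:
unit clause [2] forces x2=T; simplify:
  drop -2 from [-2, 4, -5] -> [4, -5]
  satisfied 2 clause(s); 3 remain; assigned so far: [2]
unit clause [4] forces x4=T; simplify:
  satisfied 3 clause(s); 0 remain; assigned so far: [2, 4]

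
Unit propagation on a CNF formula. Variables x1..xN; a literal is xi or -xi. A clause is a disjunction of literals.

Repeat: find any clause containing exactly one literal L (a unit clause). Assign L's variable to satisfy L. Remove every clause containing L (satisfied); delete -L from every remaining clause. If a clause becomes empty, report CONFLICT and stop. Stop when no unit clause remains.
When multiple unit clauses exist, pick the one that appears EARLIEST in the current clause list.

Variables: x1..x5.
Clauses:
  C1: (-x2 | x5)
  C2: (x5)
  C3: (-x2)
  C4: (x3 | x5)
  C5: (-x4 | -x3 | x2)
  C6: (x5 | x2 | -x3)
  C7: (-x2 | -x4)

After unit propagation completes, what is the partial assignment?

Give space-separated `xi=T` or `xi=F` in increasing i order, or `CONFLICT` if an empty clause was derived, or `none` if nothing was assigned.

Answer: x2=F x5=T

Derivation:
unit clause [5] forces x5=T; simplify:
  satisfied 4 clause(s); 3 remain; assigned so far: [5]
unit clause [-2] forces x2=F; simplify:
  drop 2 from [-4, -3, 2] -> [-4, -3]
  satisfied 2 clause(s); 1 remain; assigned so far: [2, 5]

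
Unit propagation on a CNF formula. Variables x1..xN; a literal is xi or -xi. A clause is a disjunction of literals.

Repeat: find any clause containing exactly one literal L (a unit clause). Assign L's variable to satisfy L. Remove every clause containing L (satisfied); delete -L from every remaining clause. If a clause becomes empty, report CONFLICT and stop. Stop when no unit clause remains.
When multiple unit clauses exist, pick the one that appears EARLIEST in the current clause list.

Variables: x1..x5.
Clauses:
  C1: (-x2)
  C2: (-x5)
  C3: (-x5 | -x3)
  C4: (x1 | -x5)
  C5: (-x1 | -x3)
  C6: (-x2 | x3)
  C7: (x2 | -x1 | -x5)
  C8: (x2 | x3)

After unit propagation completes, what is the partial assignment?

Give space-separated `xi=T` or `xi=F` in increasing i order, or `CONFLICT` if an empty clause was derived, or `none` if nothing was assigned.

Answer: x1=F x2=F x3=T x5=F

Derivation:
unit clause [-2] forces x2=F; simplify:
  drop 2 from [2, -1, -5] -> [-1, -5]
  drop 2 from [2, 3] -> [3]
  satisfied 2 clause(s); 6 remain; assigned so far: [2]
unit clause [-5] forces x5=F; simplify:
  satisfied 4 clause(s); 2 remain; assigned so far: [2, 5]
unit clause [3] forces x3=T; simplify:
  drop -3 from [-1, -3] -> [-1]
  satisfied 1 clause(s); 1 remain; assigned so far: [2, 3, 5]
unit clause [-1] forces x1=F; simplify:
  satisfied 1 clause(s); 0 remain; assigned so far: [1, 2, 3, 5]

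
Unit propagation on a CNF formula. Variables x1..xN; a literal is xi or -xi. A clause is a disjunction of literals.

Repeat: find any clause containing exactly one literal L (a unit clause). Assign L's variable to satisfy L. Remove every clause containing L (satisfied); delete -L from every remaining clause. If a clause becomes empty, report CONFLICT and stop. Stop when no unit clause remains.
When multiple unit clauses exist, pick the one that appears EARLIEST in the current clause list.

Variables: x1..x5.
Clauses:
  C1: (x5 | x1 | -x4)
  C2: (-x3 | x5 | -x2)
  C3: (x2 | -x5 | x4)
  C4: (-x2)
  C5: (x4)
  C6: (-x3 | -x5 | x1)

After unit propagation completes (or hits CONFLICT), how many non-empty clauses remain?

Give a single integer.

Answer: 2

Derivation:
unit clause [-2] forces x2=F; simplify:
  drop 2 from [2, -5, 4] -> [-5, 4]
  satisfied 2 clause(s); 4 remain; assigned so far: [2]
unit clause [4] forces x4=T; simplify:
  drop -4 from [5, 1, -4] -> [5, 1]
  satisfied 2 clause(s); 2 remain; assigned so far: [2, 4]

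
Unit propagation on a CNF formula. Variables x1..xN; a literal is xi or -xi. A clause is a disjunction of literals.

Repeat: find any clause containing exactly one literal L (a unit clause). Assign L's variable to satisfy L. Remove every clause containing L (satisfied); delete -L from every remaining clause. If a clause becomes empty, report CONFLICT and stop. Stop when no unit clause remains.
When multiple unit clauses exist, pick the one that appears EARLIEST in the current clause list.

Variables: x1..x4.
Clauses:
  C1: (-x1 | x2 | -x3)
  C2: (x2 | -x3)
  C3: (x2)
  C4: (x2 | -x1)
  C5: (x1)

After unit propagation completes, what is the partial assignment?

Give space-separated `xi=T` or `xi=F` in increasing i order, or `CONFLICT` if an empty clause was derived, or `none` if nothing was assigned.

unit clause [2] forces x2=T; simplify:
  satisfied 4 clause(s); 1 remain; assigned so far: [2]
unit clause [1] forces x1=T; simplify:
  satisfied 1 clause(s); 0 remain; assigned so far: [1, 2]

Answer: x1=T x2=T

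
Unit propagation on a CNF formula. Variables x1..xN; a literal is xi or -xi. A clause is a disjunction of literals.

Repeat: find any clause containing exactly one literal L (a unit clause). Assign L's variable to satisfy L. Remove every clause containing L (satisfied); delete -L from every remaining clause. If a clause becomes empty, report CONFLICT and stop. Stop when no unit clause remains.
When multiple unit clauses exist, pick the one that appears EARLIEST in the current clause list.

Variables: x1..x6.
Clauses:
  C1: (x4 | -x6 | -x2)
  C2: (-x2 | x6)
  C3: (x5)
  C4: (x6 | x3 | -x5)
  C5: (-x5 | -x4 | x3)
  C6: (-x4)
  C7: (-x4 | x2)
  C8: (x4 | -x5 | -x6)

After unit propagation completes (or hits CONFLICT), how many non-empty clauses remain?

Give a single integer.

Answer: 0

Derivation:
unit clause [5] forces x5=T; simplify:
  drop -5 from [6, 3, -5] -> [6, 3]
  drop -5 from [-5, -4, 3] -> [-4, 3]
  drop -5 from [4, -5, -6] -> [4, -6]
  satisfied 1 clause(s); 7 remain; assigned so far: [5]
unit clause [-4] forces x4=F; simplify:
  drop 4 from [4, -6, -2] -> [-6, -2]
  drop 4 from [4, -6] -> [-6]
  satisfied 3 clause(s); 4 remain; assigned so far: [4, 5]
unit clause [-6] forces x6=F; simplify:
  drop 6 from [-2, 6] -> [-2]
  drop 6 from [6, 3] -> [3]
  satisfied 2 clause(s); 2 remain; assigned so far: [4, 5, 6]
unit clause [-2] forces x2=F; simplify:
  satisfied 1 clause(s); 1 remain; assigned so far: [2, 4, 5, 6]
unit clause [3] forces x3=T; simplify:
  satisfied 1 clause(s); 0 remain; assigned so far: [2, 3, 4, 5, 6]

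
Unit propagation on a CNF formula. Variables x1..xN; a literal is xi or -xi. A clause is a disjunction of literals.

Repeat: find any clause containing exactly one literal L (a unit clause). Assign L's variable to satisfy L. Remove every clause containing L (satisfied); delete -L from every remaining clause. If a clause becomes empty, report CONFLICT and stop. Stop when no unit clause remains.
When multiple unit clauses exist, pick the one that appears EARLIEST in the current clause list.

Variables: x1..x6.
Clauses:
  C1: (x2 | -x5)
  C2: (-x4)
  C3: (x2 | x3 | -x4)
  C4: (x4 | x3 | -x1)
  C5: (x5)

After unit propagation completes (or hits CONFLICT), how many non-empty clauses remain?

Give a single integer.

unit clause [-4] forces x4=F; simplify:
  drop 4 from [4, 3, -1] -> [3, -1]
  satisfied 2 clause(s); 3 remain; assigned so far: [4]
unit clause [5] forces x5=T; simplify:
  drop -5 from [2, -5] -> [2]
  satisfied 1 clause(s); 2 remain; assigned so far: [4, 5]
unit clause [2] forces x2=T; simplify:
  satisfied 1 clause(s); 1 remain; assigned so far: [2, 4, 5]

Answer: 1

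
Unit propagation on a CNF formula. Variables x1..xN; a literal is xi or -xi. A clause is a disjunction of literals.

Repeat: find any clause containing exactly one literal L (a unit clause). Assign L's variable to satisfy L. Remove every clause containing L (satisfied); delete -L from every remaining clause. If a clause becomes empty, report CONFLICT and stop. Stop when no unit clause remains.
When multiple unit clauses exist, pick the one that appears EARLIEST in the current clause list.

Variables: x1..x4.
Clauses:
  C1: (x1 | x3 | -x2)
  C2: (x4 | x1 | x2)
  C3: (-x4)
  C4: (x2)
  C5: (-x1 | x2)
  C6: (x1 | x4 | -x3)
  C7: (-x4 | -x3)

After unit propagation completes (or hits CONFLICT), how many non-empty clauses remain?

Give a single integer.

unit clause [-4] forces x4=F; simplify:
  drop 4 from [4, 1, 2] -> [1, 2]
  drop 4 from [1, 4, -3] -> [1, -3]
  satisfied 2 clause(s); 5 remain; assigned so far: [4]
unit clause [2] forces x2=T; simplify:
  drop -2 from [1, 3, -2] -> [1, 3]
  satisfied 3 clause(s); 2 remain; assigned so far: [2, 4]

Answer: 2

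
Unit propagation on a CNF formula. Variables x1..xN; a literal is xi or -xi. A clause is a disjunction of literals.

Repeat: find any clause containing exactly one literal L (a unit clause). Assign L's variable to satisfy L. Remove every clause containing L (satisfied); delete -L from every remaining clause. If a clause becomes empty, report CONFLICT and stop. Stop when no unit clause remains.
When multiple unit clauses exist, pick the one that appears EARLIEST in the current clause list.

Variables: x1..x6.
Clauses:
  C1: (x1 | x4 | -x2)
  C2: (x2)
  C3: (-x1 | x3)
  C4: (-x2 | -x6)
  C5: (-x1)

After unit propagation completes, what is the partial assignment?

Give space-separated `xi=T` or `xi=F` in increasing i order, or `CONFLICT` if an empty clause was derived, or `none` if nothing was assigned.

unit clause [2] forces x2=T; simplify:
  drop -2 from [1, 4, -2] -> [1, 4]
  drop -2 from [-2, -6] -> [-6]
  satisfied 1 clause(s); 4 remain; assigned so far: [2]
unit clause [-6] forces x6=F; simplify:
  satisfied 1 clause(s); 3 remain; assigned so far: [2, 6]
unit clause [-1] forces x1=F; simplify:
  drop 1 from [1, 4] -> [4]
  satisfied 2 clause(s); 1 remain; assigned so far: [1, 2, 6]
unit clause [4] forces x4=T; simplify:
  satisfied 1 clause(s); 0 remain; assigned so far: [1, 2, 4, 6]

Answer: x1=F x2=T x4=T x6=F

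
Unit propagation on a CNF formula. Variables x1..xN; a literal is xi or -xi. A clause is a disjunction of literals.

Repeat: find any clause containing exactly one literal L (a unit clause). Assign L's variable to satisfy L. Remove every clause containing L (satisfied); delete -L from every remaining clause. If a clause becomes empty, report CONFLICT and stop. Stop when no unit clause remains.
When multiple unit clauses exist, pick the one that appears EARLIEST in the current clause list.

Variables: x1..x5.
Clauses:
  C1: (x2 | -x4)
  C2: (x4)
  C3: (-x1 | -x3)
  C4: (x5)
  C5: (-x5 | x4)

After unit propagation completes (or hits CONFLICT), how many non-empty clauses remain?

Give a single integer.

Answer: 1

Derivation:
unit clause [4] forces x4=T; simplify:
  drop -4 from [2, -4] -> [2]
  satisfied 2 clause(s); 3 remain; assigned so far: [4]
unit clause [2] forces x2=T; simplify:
  satisfied 1 clause(s); 2 remain; assigned so far: [2, 4]
unit clause [5] forces x5=T; simplify:
  satisfied 1 clause(s); 1 remain; assigned so far: [2, 4, 5]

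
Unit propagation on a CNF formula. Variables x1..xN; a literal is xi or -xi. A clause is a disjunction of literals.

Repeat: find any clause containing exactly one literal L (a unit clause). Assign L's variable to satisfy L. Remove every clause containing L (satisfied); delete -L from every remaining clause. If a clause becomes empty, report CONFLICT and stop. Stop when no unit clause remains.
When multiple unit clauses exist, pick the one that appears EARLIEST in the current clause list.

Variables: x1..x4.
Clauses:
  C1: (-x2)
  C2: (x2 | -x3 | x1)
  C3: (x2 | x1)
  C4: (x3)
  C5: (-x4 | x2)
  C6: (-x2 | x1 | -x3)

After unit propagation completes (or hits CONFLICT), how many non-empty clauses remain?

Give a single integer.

unit clause [-2] forces x2=F; simplify:
  drop 2 from [2, -3, 1] -> [-3, 1]
  drop 2 from [2, 1] -> [1]
  drop 2 from [-4, 2] -> [-4]
  satisfied 2 clause(s); 4 remain; assigned so far: [2]
unit clause [1] forces x1=T; simplify:
  satisfied 2 clause(s); 2 remain; assigned so far: [1, 2]
unit clause [3] forces x3=T; simplify:
  satisfied 1 clause(s); 1 remain; assigned so far: [1, 2, 3]
unit clause [-4] forces x4=F; simplify:
  satisfied 1 clause(s); 0 remain; assigned so far: [1, 2, 3, 4]

Answer: 0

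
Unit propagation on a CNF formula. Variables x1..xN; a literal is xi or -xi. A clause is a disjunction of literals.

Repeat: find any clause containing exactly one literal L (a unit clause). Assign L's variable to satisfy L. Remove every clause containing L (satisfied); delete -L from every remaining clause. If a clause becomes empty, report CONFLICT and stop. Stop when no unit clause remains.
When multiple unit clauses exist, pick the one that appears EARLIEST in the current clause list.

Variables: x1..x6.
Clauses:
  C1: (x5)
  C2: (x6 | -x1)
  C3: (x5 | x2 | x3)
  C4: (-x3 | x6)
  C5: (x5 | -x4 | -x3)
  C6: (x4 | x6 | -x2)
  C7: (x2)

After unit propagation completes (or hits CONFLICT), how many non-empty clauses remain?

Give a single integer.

Answer: 3

Derivation:
unit clause [5] forces x5=T; simplify:
  satisfied 3 clause(s); 4 remain; assigned so far: [5]
unit clause [2] forces x2=T; simplify:
  drop -2 from [4, 6, -2] -> [4, 6]
  satisfied 1 clause(s); 3 remain; assigned so far: [2, 5]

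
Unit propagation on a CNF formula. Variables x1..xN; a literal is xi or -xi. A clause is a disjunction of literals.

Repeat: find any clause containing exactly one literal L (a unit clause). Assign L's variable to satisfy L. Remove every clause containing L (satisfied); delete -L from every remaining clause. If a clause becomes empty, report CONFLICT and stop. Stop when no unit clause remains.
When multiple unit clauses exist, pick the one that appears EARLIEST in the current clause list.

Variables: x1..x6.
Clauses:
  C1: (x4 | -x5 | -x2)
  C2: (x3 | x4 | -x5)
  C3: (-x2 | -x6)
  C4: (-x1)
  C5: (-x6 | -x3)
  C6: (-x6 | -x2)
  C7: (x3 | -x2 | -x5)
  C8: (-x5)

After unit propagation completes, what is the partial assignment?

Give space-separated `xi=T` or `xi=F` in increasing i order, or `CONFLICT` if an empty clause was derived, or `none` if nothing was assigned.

unit clause [-1] forces x1=F; simplify:
  satisfied 1 clause(s); 7 remain; assigned so far: [1]
unit clause [-5] forces x5=F; simplify:
  satisfied 4 clause(s); 3 remain; assigned so far: [1, 5]

Answer: x1=F x5=F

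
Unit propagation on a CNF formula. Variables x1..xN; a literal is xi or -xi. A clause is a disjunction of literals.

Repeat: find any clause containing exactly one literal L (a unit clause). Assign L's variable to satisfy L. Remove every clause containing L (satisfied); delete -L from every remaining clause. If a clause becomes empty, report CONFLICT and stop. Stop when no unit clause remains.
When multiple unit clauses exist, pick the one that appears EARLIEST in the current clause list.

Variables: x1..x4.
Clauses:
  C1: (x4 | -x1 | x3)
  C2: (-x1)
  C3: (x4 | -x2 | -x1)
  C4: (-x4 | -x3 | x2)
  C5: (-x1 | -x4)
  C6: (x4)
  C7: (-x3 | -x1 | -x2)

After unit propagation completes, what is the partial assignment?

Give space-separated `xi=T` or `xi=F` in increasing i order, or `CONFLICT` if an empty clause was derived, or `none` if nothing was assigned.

unit clause [-1] forces x1=F; simplify:
  satisfied 5 clause(s); 2 remain; assigned so far: [1]
unit clause [4] forces x4=T; simplify:
  drop -4 from [-4, -3, 2] -> [-3, 2]
  satisfied 1 clause(s); 1 remain; assigned so far: [1, 4]

Answer: x1=F x4=T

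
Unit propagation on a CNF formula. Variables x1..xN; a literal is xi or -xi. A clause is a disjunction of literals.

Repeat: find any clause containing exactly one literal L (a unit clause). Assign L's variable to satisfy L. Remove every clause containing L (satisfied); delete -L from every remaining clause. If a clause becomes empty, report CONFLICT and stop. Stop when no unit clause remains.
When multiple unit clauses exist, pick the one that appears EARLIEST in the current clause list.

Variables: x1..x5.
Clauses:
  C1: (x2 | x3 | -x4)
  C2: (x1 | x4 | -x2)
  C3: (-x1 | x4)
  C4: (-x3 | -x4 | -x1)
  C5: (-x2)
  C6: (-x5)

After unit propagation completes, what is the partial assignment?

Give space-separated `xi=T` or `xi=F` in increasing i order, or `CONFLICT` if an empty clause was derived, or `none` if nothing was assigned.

Answer: x2=F x5=F

Derivation:
unit clause [-2] forces x2=F; simplify:
  drop 2 from [2, 3, -4] -> [3, -4]
  satisfied 2 clause(s); 4 remain; assigned so far: [2]
unit clause [-5] forces x5=F; simplify:
  satisfied 1 clause(s); 3 remain; assigned so far: [2, 5]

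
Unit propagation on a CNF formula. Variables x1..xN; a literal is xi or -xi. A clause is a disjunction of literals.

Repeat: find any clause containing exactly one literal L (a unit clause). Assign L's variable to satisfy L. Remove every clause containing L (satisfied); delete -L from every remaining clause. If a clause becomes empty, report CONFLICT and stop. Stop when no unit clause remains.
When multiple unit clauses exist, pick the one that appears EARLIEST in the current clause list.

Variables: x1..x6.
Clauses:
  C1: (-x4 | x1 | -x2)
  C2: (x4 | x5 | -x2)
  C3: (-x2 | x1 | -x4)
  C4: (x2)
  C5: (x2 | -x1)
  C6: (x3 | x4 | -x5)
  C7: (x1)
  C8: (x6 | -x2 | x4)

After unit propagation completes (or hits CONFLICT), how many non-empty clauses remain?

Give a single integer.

unit clause [2] forces x2=T; simplify:
  drop -2 from [-4, 1, -2] -> [-4, 1]
  drop -2 from [4, 5, -2] -> [4, 5]
  drop -2 from [-2, 1, -4] -> [1, -4]
  drop -2 from [6, -2, 4] -> [6, 4]
  satisfied 2 clause(s); 6 remain; assigned so far: [2]
unit clause [1] forces x1=T; simplify:
  satisfied 3 clause(s); 3 remain; assigned so far: [1, 2]

Answer: 3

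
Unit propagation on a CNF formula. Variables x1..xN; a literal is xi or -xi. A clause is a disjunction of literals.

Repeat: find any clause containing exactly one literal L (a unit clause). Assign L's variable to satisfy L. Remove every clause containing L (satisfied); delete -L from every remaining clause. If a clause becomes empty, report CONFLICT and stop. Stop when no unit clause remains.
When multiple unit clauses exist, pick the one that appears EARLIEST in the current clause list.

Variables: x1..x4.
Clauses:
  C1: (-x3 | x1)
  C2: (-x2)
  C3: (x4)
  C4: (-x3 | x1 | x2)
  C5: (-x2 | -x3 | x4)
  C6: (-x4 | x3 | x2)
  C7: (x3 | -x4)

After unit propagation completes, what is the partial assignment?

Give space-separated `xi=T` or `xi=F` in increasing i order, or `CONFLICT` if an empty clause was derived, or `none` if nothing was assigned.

unit clause [-2] forces x2=F; simplify:
  drop 2 from [-3, 1, 2] -> [-3, 1]
  drop 2 from [-4, 3, 2] -> [-4, 3]
  satisfied 2 clause(s); 5 remain; assigned so far: [2]
unit clause [4] forces x4=T; simplify:
  drop -4 from [-4, 3] -> [3]
  drop -4 from [3, -4] -> [3]
  satisfied 1 clause(s); 4 remain; assigned so far: [2, 4]
unit clause [3] forces x3=T; simplify:
  drop -3 from [-3, 1] -> [1]
  drop -3 from [-3, 1] -> [1]
  satisfied 2 clause(s); 2 remain; assigned so far: [2, 3, 4]
unit clause [1] forces x1=T; simplify:
  satisfied 2 clause(s); 0 remain; assigned so far: [1, 2, 3, 4]

Answer: x1=T x2=F x3=T x4=T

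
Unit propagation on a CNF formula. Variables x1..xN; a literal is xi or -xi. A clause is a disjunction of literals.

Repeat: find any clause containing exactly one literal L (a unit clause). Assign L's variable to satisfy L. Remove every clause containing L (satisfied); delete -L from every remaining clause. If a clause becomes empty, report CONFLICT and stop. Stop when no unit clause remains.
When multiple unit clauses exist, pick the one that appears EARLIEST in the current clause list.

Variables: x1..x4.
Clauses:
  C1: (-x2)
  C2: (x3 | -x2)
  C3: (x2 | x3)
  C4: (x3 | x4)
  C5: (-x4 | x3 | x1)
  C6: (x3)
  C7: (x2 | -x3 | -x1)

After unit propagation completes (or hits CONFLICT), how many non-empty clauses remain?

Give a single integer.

unit clause [-2] forces x2=F; simplify:
  drop 2 from [2, 3] -> [3]
  drop 2 from [2, -3, -1] -> [-3, -1]
  satisfied 2 clause(s); 5 remain; assigned so far: [2]
unit clause [3] forces x3=T; simplify:
  drop -3 from [-3, -1] -> [-1]
  satisfied 4 clause(s); 1 remain; assigned so far: [2, 3]
unit clause [-1] forces x1=F; simplify:
  satisfied 1 clause(s); 0 remain; assigned so far: [1, 2, 3]

Answer: 0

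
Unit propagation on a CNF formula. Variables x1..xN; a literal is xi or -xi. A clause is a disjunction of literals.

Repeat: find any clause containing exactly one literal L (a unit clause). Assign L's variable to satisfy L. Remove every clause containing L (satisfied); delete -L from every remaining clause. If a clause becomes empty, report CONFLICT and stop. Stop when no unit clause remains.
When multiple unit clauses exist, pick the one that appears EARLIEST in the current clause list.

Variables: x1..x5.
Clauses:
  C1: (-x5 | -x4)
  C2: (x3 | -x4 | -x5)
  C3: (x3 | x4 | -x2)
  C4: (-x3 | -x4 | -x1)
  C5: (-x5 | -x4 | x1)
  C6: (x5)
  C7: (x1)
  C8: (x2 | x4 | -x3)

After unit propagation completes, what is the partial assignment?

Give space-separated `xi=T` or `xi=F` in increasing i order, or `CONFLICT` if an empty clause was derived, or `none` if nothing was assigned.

Answer: x1=T x4=F x5=T

Derivation:
unit clause [5] forces x5=T; simplify:
  drop -5 from [-5, -4] -> [-4]
  drop -5 from [3, -4, -5] -> [3, -4]
  drop -5 from [-5, -4, 1] -> [-4, 1]
  satisfied 1 clause(s); 7 remain; assigned so far: [5]
unit clause [-4] forces x4=F; simplify:
  drop 4 from [3, 4, -2] -> [3, -2]
  drop 4 from [2, 4, -3] -> [2, -3]
  satisfied 4 clause(s); 3 remain; assigned so far: [4, 5]
unit clause [1] forces x1=T; simplify:
  satisfied 1 clause(s); 2 remain; assigned so far: [1, 4, 5]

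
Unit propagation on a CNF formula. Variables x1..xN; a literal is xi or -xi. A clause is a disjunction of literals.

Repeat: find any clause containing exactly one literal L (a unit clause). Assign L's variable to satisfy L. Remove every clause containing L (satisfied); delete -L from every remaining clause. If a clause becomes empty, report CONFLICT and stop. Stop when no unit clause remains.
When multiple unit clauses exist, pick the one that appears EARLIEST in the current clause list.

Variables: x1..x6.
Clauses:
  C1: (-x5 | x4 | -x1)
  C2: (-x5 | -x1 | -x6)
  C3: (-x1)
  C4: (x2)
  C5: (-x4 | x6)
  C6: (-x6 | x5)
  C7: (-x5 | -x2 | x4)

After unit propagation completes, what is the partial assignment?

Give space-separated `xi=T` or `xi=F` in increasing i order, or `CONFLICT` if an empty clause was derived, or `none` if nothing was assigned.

unit clause [-1] forces x1=F; simplify:
  satisfied 3 clause(s); 4 remain; assigned so far: [1]
unit clause [2] forces x2=T; simplify:
  drop -2 from [-5, -2, 4] -> [-5, 4]
  satisfied 1 clause(s); 3 remain; assigned so far: [1, 2]

Answer: x1=F x2=T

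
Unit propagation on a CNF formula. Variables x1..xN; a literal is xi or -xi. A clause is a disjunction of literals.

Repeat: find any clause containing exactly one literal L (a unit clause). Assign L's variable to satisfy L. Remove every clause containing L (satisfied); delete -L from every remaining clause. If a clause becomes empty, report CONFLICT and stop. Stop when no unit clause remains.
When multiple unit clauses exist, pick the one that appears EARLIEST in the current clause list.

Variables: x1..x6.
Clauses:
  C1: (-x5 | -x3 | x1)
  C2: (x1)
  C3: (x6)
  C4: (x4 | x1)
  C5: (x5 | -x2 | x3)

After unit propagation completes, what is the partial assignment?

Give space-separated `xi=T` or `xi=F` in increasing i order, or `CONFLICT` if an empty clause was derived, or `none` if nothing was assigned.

Answer: x1=T x6=T

Derivation:
unit clause [1] forces x1=T; simplify:
  satisfied 3 clause(s); 2 remain; assigned so far: [1]
unit clause [6] forces x6=T; simplify:
  satisfied 1 clause(s); 1 remain; assigned so far: [1, 6]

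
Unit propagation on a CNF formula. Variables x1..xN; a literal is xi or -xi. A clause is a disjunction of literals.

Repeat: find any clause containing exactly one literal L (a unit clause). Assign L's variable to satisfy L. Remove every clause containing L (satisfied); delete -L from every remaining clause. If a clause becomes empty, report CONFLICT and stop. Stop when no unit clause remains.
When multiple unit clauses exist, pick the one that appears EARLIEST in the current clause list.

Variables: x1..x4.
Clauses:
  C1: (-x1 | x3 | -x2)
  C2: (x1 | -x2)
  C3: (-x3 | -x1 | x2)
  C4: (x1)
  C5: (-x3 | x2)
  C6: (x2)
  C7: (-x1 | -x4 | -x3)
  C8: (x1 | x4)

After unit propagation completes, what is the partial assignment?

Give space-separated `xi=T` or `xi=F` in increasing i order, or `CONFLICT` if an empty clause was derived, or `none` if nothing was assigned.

unit clause [1] forces x1=T; simplify:
  drop -1 from [-1, 3, -2] -> [3, -2]
  drop -1 from [-3, -1, 2] -> [-3, 2]
  drop -1 from [-1, -4, -3] -> [-4, -3]
  satisfied 3 clause(s); 5 remain; assigned so far: [1]
unit clause [2] forces x2=T; simplify:
  drop -2 from [3, -2] -> [3]
  satisfied 3 clause(s); 2 remain; assigned so far: [1, 2]
unit clause [3] forces x3=T; simplify:
  drop -3 from [-4, -3] -> [-4]
  satisfied 1 clause(s); 1 remain; assigned so far: [1, 2, 3]
unit clause [-4] forces x4=F; simplify:
  satisfied 1 clause(s); 0 remain; assigned so far: [1, 2, 3, 4]

Answer: x1=T x2=T x3=T x4=F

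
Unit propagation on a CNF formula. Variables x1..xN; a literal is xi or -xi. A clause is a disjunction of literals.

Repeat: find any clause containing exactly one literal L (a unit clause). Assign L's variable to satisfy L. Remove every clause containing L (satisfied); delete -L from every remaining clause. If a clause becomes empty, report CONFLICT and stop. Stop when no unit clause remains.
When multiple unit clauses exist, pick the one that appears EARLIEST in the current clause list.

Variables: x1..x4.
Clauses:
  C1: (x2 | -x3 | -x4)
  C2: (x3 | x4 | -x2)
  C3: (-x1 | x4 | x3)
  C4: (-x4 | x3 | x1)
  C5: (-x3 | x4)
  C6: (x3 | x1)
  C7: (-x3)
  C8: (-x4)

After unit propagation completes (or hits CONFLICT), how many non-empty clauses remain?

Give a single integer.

unit clause [-3] forces x3=F; simplify:
  drop 3 from [3, 4, -2] -> [4, -2]
  drop 3 from [-1, 4, 3] -> [-1, 4]
  drop 3 from [-4, 3, 1] -> [-4, 1]
  drop 3 from [3, 1] -> [1]
  satisfied 3 clause(s); 5 remain; assigned so far: [3]
unit clause [1] forces x1=T; simplify:
  drop -1 from [-1, 4] -> [4]
  satisfied 2 clause(s); 3 remain; assigned so far: [1, 3]
unit clause [4] forces x4=T; simplify:
  drop -4 from [-4] -> [] (empty!)
  satisfied 2 clause(s); 1 remain; assigned so far: [1, 3, 4]
CONFLICT (empty clause)

Answer: 0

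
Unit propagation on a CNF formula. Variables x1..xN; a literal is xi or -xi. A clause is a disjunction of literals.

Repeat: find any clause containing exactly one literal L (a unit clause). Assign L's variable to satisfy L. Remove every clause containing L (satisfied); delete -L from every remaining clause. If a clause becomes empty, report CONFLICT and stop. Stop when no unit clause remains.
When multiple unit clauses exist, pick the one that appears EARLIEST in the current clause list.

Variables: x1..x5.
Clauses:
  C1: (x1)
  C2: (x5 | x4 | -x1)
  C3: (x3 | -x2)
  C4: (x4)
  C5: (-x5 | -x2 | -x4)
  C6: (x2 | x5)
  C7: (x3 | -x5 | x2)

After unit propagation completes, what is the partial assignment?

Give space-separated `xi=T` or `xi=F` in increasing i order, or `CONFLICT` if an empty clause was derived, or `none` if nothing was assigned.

Answer: x1=T x4=T

Derivation:
unit clause [1] forces x1=T; simplify:
  drop -1 from [5, 4, -1] -> [5, 4]
  satisfied 1 clause(s); 6 remain; assigned so far: [1]
unit clause [4] forces x4=T; simplify:
  drop -4 from [-5, -2, -4] -> [-5, -2]
  satisfied 2 clause(s); 4 remain; assigned so far: [1, 4]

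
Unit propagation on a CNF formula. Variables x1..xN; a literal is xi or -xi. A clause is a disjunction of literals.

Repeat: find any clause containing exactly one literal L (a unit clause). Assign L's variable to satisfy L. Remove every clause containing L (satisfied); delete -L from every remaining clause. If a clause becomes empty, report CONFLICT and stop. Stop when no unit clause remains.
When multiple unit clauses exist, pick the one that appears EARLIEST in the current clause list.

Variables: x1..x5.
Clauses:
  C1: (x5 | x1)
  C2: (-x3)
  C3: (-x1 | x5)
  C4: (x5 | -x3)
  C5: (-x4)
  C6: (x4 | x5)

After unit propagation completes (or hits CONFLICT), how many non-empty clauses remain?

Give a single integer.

Answer: 0

Derivation:
unit clause [-3] forces x3=F; simplify:
  satisfied 2 clause(s); 4 remain; assigned so far: [3]
unit clause [-4] forces x4=F; simplify:
  drop 4 from [4, 5] -> [5]
  satisfied 1 clause(s); 3 remain; assigned so far: [3, 4]
unit clause [5] forces x5=T; simplify:
  satisfied 3 clause(s); 0 remain; assigned so far: [3, 4, 5]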